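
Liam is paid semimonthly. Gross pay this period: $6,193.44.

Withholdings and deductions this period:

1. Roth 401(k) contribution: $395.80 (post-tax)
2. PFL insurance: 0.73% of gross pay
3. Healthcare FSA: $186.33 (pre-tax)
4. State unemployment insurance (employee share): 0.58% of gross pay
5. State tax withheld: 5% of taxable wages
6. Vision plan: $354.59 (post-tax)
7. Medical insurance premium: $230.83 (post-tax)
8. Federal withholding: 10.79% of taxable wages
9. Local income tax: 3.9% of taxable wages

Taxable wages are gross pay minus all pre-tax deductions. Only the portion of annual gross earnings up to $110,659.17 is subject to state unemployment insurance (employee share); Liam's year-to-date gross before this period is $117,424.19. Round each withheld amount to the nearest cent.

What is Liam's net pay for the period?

$3,797.87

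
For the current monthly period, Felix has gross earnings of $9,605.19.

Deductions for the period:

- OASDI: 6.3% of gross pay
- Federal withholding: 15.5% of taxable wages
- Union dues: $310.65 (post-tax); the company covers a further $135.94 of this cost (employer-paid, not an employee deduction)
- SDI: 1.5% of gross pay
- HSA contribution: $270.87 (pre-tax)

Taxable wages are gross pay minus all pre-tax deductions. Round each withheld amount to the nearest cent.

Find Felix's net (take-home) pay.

$6,827.64

HSA contribution: $270.87
Taxable wages = $9,605.19 − $270.87 = $9,334.32
Federal withholding: $9,334.32 × 0.155 = $1,446.82
SDI: $9,605.19 × 0.015 = $144.08
OASDI: $9,605.19 × 0.063 = $605.13
Union dues: $310.65
(Employer's $135.94 toward union dues is not withheld from the employee.)
Total deductions = $270.87 + $1,446.82 + $144.08 + $605.13 + $310.65 = $2,777.55
Net pay = $9,605.19 − $2,777.55 = $6,827.64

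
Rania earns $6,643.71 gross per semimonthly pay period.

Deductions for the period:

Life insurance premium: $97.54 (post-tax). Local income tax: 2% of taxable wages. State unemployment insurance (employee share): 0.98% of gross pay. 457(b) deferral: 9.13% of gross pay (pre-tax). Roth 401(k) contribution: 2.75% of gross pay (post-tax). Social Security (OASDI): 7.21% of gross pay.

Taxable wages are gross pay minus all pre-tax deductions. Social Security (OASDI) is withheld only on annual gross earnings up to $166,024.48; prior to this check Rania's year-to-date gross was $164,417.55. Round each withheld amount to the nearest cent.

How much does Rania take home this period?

457(b) deferral: $6,643.71 × 0.0913 = $606.57
Taxable wages = $6,643.71 − $606.57 = $6,037.14
Local income tax: $6,037.14 × 0.02 = $120.74
Social Security (OASDI): only $166,024.48 − $164,417.55 = $1,606.93 of this check is subject → $1,606.93 × 0.0721 = $115.86
State unemployment insurance (employee share): $6,643.71 × 0.0098 = $65.11
Roth 401(k) contribution: $6,643.71 × 0.0275 = $182.70
Life insurance premium: $97.54
Total deductions = $606.57 + $120.74 + $115.86 + $65.11 + $182.70 + $97.54 = $1,188.52
Net pay = $6,643.71 − $1,188.52 = $5,455.19

$5,455.19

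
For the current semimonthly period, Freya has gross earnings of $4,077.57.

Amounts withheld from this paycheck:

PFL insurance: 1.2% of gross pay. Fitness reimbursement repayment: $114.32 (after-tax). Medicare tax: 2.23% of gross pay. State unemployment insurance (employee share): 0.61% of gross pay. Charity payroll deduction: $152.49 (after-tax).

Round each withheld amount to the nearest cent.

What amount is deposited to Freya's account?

$3,646.03

Medicare tax: $4,077.57 × 0.0223 = $90.93
State unemployment insurance (employee share): $4,077.57 × 0.0061 = $24.87
PFL insurance: $4,077.57 × 0.012 = $48.93
Fitness reimbursement repayment: $114.32
Charity payroll deduction: $152.49
Total deductions = $90.93 + $24.87 + $48.93 + $114.32 + $152.49 = $431.54
Net pay = $4,077.57 − $431.54 = $3,646.03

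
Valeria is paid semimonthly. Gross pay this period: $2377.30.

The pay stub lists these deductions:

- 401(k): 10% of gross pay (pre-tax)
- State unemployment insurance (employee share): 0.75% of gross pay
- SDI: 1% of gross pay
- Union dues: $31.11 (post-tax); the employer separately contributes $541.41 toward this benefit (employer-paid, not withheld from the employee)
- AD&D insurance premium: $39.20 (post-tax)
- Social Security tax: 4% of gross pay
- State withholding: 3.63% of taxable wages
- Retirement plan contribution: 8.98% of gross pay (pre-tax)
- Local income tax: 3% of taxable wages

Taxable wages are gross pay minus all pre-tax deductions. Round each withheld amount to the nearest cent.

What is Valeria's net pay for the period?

$1591.39

401(k): $2377.30 × 0.1 = $237.73
Retirement plan contribution: $2377.30 × 0.0898 = $213.48
Pre-tax total = $237.73 + $213.48 = $451.21
Taxable wages = $2377.30 − $451.21 = $1926.09
State withholding: $1926.09 × 0.0363 = $69.92
Local income tax: $1926.09 × 0.03 = $57.78
Social Security tax: $2377.30 × 0.04 = $95.09
SDI: $2377.30 × 0.01 = $23.77
State unemployment insurance (employee share): $2377.30 × 0.0075 = $17.83
AD&D insurance premium: $39.20
Union dues: $31.11
(Employer's $541.41 toward union dues is not withheld from the employee.)
Total deductions = $237.73 + $213.48 + $69.92 + $57.78 + $95.09 + $23.77 + $17.83 + $39.20 + $31.11 = $785.91
Net pay = $2377.30 − $785.91 = $1591.39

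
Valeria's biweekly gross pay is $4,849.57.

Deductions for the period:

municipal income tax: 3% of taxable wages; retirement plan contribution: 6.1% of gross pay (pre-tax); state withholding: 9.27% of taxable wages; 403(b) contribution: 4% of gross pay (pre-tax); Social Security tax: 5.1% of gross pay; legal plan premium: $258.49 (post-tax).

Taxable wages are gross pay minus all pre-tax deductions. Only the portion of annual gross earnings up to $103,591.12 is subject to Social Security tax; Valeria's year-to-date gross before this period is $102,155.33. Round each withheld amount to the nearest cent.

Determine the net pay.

$3,493.11

403(b) contribution: $4,849.57 × 0.04 = $193.98
Retirement plan contribution: $4,849.57 × 0.061 = $295.82
Pre-tax total = $193.98 + $295.82 = $489.80
Taxable wages = $4,849.57 − $489.80 = $4,359.77
State withholding: $4,359.77 × 0.0927 = $404.15
Municipal income tax: $4,359.77 × 0.03 = $130.79
Social Security tax: only $103,591.12 − $102,155.33 = $1,435.79 of this check is subject → $1,435.79 × 0.051 = $73.23
Legal plan premium: $258.49
Total deductions = $193.98 + $295.82 + $404.15 + $130.79 + $73.23 + $258.49 = $1,356.46
Net pay = $4,849.57 − $1,356.46 = $3,493.11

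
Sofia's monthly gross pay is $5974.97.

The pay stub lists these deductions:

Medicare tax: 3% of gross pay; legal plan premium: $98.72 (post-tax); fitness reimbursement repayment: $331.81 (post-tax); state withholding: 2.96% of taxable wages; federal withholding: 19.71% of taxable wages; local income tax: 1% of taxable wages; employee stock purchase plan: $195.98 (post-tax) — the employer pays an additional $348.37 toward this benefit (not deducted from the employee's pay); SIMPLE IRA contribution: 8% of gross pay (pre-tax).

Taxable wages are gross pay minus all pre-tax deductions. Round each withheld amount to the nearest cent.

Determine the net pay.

$3390.08

SIMPLE IRA contribution: $5974.97 × 0.08 = $478.00
Taxable wages = $5974.97 − $478.00 = $5496.97
Federal withholding: $5496.97 × 0.1971 = $1083.45
Local income tax: $5496.97 × 0.01 = $54.97
State withholding: $5496.97 × 0.0296 = $162.71
Medicare tax: $5974.97 × 0.03 = $179.25
Employee stock purchase plan: $195.98
Legal plan premium: $98.72
Fitness reimbursement repayment: $331.81
(Employer's $348.37 toward employee stock purchase plan is not withheld from the employee.)
Total deductions = $478.00 + $1083.45 + $54.97 + $162.71 + $179.25 + $195.98 + $98.72 + $331.81 = $2584.89
Net pay = $5974.97 − $2584.89 = $3390.08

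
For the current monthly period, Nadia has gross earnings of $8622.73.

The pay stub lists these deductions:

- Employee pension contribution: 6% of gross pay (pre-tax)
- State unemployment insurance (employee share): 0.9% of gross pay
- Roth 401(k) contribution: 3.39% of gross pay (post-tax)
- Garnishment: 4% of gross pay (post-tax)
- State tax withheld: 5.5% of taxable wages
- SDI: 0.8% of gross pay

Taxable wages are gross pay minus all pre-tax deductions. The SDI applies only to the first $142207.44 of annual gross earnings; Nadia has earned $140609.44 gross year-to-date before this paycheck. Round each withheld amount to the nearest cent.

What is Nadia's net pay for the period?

$6931.97

Employee pension contribution: $8622.73 × 0.06 = $517.36
Taxable wages = $8622.73 − $517.36 = $8105.37
State tax withheld: $8105.37 × 0.055 = $445.80
State unemployment insurance (employee share): $8622.73 × 0.009 = $77.60
SDI: only $142207.44 − $140609.44 = $1598.00 of this check is subject → $1598.00 × 0.008 = $12.78
Garnishment: $8622.73 × 0.04 = $344.91
Roth 401(k) contribution: $8622.73 × 0.0339 = $292.31
Total deductions = $517.36 + $445.80 + $77.60 + $12.78 + $344.91 + $292.31 = $1690.76
Net pay = $8622.73 − $1690.76 = $6931.97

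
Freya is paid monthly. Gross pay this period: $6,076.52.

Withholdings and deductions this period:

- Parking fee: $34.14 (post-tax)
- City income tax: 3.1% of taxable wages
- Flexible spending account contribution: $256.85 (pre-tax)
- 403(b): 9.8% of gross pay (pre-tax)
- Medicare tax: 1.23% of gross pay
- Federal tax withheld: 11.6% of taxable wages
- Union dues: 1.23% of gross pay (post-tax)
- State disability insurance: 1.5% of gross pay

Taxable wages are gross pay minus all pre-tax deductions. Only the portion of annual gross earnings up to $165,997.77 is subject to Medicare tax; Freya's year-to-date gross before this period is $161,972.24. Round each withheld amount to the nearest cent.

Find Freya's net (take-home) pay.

403(b): $6,076.52 × 0.098 = $595.50
Flexible spending account contribution: $256.85
Pre-tax total = $595.50 + $256.85 = $852.35
Taxable wages = $6,076.52 − $852.35 = $5,224.17
Federal tax withheld: $5,224.17 × 0.116 = $606.00
City income tax: $5,224.17 × 0.031 = $161.95
State disability insurance: $6,076.52 × 0.015 = $91.15
Medicare tax: only $165,997.77 − $161,972.24 = $4,025.53 of this check is subject → $4,025.53 × 0.0123 = $49.51
Union dues: $6,076.52 × 0.0123 = $74.74
Parking fee: $34.14
Total deductions = $595.50 + $256.85 + $606.00 + $161.95 + $91.15 + $49.51 + $74.74 + $34.14 = $1,869.84
Net pay = $6,076.52 − $1,869.84 = $4,206.68

$4,206.68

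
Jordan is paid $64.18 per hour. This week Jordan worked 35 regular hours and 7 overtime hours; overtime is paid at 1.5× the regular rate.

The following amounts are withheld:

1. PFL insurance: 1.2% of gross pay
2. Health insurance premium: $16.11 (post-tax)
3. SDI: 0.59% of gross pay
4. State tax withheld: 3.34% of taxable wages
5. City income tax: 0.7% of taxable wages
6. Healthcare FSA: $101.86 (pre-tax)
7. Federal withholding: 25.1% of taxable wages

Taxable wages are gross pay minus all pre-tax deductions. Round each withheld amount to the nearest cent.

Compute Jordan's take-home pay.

$1,928.69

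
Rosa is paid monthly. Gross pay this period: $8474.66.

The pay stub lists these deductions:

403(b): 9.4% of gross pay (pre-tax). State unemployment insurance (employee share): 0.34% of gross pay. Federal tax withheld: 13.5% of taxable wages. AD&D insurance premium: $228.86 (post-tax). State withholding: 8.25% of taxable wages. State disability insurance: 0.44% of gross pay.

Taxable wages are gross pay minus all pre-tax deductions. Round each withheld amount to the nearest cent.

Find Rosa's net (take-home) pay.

$5713.10

403(b): $8474.66 × 0.094 = $796.62
Taxable wages = $8474.66 − $796.62 = $7678.04
State withholding: $7678.04 × 0.0825 = $633.44
Federal tax withheld: $7678.04 × 0.135 = $1036.54
State unemployment insurance (employee share): $8474.66 × 0.0034 = $28.81
State disability insurance: $8474.66 × 0.0044 = $37.29
AD&D insurance premium: $228.86
Total deductions = $796.62 + $633.44 + $1036.54 + $28.81 + $37.29 + $228.86 = $2761.56
Net pay = $8474.66 − $2761.56 = $5713.10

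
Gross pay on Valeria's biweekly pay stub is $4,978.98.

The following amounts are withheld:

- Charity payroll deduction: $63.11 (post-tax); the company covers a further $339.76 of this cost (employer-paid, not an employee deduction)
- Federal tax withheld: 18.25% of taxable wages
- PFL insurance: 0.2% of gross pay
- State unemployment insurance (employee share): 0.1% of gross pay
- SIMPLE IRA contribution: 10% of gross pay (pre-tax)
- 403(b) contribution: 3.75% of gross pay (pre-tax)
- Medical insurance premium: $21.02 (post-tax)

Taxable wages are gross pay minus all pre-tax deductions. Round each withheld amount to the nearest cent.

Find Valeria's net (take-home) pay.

$3,411.58

403(b) contribution: $4,978.98 × 0.0375 = $186.71
SIMPLE IRA contribution: $4,978.98 × 0.1 = $497.90
Pre-tax total = $186.71 + $497.90 = $684.61
Taxable wages = $4,978.98 − $684.61 = $4,294.37
Federal tax withheld: $4,294.37 × 0.1825 = $783.72
State unemployment insurance (employee share): $4,978.98 × 0.001 = $4.98
PFL insurance: $4,978.98 × 0.002 = $9.96
Medical insurance premium: $21.02
Charity payroll deduction: $63.11
(Employer's $339.76 toward charity payroll deduction is not withheld from the employee.)
Total deductions = $186.71 + $497.90 + $783.72 + $4.98 + $9.96 + $21.02 + $63.11 = $1,567.40
Net pay = $4,978.98 − $1,567.40 = $3,411.58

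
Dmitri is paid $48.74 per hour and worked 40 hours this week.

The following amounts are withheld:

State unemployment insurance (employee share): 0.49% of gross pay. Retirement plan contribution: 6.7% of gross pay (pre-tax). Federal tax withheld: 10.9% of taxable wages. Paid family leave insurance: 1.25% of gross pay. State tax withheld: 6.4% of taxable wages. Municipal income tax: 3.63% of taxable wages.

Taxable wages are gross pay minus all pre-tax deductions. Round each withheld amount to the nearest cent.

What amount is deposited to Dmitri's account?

Gross pay: 40 × $48.74 = $1949.60
Retirement plan contribution: $1949.60 × 0.067 = $130.62
Taxable wages = $1949.60 − $130.62 = $1818.98
State tax withheld: $1818.98 × 0.064 = $116.41
Municipal income tax: $1818.98 × 0.0363 = $66.03
Federal tax withheld: $1818.98 × 0.109 = $198.27
State unemployment insurance (employee share): $1949.60 × 0.0049 = $9.55
Paid family leave insurance: $1949.60 × 0.0125 = $24.37
Total deductions = $130.62 + $116.41 + $66.03 + $198.27 + $9.55 + $24.37 = $545.25
Net pay = $1949.60 − $545.25 = $1404.35

$1404.35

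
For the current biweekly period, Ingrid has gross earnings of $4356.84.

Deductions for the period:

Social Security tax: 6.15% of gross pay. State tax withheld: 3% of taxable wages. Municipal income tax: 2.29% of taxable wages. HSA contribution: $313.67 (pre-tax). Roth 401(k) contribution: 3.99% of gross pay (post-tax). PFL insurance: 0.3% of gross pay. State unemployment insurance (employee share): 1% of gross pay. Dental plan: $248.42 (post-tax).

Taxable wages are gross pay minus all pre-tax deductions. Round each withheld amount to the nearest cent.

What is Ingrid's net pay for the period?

HSA contribution: $313.67
Taxable wages = $4356.84 − $313.67 = $4043.17
State tax withheld: $4043.17 × 0.03 = $121.30
Municipal income tax: $4043.17 × 0.0229 = $92.59
PFL insurance: $4356.84 × 0.003 = $13.07
Social Security tax: $4356.84 × 0.0615 = $267.95
State unemployment insurance (employee share): $4356.84 × 0.01 = $43.57
Dental plan: $248.42
Roth 401(k) contribution: $4356.84 × 0.0399 = $173.84
Total deductions = $313.67 + $121.30 + $92.59 + $13.07 + $267.95 + $43.57 + $248.42 + $173.84 = $1274.41
Net pay = $4356.84 − $1274.41 = $3082.43

$3082.43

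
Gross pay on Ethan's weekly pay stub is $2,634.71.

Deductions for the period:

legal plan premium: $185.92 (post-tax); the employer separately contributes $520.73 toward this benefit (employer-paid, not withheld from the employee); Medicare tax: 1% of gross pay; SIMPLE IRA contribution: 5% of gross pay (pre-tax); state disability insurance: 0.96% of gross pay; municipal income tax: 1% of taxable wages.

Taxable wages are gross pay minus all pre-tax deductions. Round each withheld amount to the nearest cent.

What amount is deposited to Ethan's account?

$2,240.38

SIMPLE IRA contribution: $2,634.71 × 0.05 = $131.74
Taxable wages = $2,634.71 − $131.74 = $2,502.97
Municipal income tax: $2,502.97 × 0.01 = $25.03
Medicare tax: $2,634.71 × 0.01 = $26.35
State disability insurance: $2,634.71 × 0.0096 = $25.29
Legal plan premium: $185.92
(Employer's $520.73 toward legal plan premium is not withheld from the employee.)
Total deductions = $131.74 + $25.03 + $26.35 + $25.29 + $185.92 = $394.33
Net pay = $2,634.71 − $394.33 = $2,240.38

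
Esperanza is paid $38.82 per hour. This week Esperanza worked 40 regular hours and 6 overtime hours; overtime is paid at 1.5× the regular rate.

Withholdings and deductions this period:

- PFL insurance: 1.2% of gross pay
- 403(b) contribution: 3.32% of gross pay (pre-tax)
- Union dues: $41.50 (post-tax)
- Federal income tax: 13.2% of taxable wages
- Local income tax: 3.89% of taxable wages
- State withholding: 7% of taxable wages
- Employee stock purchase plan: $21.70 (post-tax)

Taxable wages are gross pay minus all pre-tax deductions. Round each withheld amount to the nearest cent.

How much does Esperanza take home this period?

Regular pay: 40 × $38.82 = $1,552.80
Overtime pay: 6 × $38.82 × 1.5 = $349.38
Gross pay = $1,552.80 + $349.38 = $1,902.18
403(b) contribution: $1,902.18 × 0.0332 = $63.15
Taxable wages = $1,902.18 − $63.15 = $1,839.03
Federal income tax: $1,839.03 × 0.132 = $242.75
Local income tax: $1,839.03 × 0.0389 = $71.54
State withholding: $1,839.03 × 0.07 = $128.73
PFL insurance: $1,902.18 × 0.012 = $22.83
Union dues: $41.50
Employee stock purchase plan: $21.70
Total deductions = $63.15 + $242.75 + $71.54 + $128.73 + $22.83 + $41.50 + $21.70 = $592.20
Net pay = $1,902.18 − $592.20 = $1,309.98

$1,309.98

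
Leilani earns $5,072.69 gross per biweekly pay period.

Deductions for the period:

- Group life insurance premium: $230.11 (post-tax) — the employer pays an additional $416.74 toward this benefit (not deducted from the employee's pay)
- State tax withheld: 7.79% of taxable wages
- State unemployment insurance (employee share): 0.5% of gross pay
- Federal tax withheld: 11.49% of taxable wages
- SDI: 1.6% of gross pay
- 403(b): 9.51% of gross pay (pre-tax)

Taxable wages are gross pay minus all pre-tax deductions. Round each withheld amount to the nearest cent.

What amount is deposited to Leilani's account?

403(b): $5,072.69 × 0.0951 = $482.41
Taxable wages = $5,072.69 − $482.41 = $4,590.28
State tax withheld: $4,590.28 × 0.0779 = $357.58
Federal tax withheld: $4,590.28 × 0.1149 = $527.42
SDI: $5,072.69 × 0.016 = $81.16
State unemployment insurance (employee share): $5,072.69 × 0.005 = $25.36
Group life insurance premium: $230.11
(Employer's $416.74 toward group life insurance premium is not withheld from the employee.)
Total deductions = $482.41 + $357.58 + $527.42 + $81.16 + $25.36 + $230.11 = $1,704.04
Net pay = $5,072.69 − $1,704.04 = $3,368.65

$3,368.65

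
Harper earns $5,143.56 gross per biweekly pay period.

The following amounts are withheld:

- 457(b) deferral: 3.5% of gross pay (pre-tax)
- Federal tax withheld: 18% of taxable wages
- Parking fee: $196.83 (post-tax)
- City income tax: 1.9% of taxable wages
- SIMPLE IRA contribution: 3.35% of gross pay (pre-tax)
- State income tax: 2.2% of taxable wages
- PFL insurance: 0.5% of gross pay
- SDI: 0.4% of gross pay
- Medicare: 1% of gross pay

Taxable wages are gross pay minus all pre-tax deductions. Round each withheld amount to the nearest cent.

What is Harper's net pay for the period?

$3,437.81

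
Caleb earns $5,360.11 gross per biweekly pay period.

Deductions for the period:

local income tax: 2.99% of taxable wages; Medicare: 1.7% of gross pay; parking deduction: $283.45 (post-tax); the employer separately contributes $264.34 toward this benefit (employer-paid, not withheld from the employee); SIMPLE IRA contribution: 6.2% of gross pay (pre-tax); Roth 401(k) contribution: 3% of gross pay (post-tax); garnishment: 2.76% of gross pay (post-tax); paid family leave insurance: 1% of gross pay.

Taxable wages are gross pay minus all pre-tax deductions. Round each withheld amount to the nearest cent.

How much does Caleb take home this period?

$4,140.54

SIMPLE IRA contribution: $5,360.11 × 0.062 = $332.33
Taxable wages = $5,360.11 − $332.33 = $5,027.78
Local income tax: $5,027.78 × 0.0299 = $150.33
Paid family leave insurance: $5,360.11 × 0.01 = $53.60
Medicare: $5,360.11 × 0.017 = $91.12
Garnishment: $5,360.11 × 0.0276 = $147.94
Roth 401(k) contribution: $5,360.11 × 0.03 = $160.80
Parking deduction: $283.45
(Employer's $264.34 toward parking deduction is not withheld from the employee.)
Total deductions = $332.33 + $150.33 + $53.60 + $91.12 + $147.94 + $160.80 + $283.45 = $1,219.57
Net pay = $5,360.11 − $1,219.57 = $4,140.54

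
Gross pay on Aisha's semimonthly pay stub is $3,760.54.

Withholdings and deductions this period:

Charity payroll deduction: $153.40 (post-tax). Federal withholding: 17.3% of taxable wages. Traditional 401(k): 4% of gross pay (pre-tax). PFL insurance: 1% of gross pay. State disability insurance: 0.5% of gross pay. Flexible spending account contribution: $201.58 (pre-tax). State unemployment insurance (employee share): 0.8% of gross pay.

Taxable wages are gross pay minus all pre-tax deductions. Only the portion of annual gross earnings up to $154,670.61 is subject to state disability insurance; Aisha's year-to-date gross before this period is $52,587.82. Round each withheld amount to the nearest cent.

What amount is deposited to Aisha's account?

$2,578.97

Flexible spending account contribution: $201.58
Traditional 401(k): $3,760.54 × 0.04 = $150.42
Pre-tax total = $201.58 + $150.42 = $352.00
Taxable wages = $3,760.54 − $352.00 = $3,408.54
Federal withholding: $3,408.54 × 0.173 = $589.68
State disability insurance: cap not yet reached, full $3,760.54 is subject → $3,760.54 × 0.005 = $18.80
PFL insurance: $3,760.54 × 0.01 = $37.61
State unemployment insurance (employee share): $3,760.54 × 0.008 = $30.08
Charity payroll deduction: $153.40
Total deductions = $201.58 + $150.42 + $589.68 + $18.80 + $37.61 + $30.08 + $153.40 = $1,181.57
Net pay = $3,760.54 − $1,181.57 = $2,578.97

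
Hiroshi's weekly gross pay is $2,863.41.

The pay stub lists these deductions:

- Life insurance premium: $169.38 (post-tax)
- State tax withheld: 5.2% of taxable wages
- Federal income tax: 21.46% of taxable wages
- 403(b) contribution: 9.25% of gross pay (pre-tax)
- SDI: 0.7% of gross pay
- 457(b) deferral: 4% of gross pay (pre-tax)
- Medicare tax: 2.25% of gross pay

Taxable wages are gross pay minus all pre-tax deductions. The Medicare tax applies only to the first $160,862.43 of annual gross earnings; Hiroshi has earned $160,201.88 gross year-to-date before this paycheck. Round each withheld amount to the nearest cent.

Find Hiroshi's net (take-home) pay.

$1,617.48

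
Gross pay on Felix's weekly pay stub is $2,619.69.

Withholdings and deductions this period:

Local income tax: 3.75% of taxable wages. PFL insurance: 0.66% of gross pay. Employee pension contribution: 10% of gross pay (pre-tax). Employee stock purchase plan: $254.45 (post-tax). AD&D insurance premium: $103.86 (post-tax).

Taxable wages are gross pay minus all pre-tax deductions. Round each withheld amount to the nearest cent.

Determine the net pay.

Employee pension contribution: $2,619.69 × 0.1 = $261.97
Taxable wages = $2,619.69 − $261.97 = $2,357.72
Local income tax: $2,357.72 × 0.0375 = $88.41
PFL insurance: $2,619.69 × 0.0066 = $17.29
Employee stock purchase plan: $254.45
AD&D insurance premium: $103.86
Total deductions = $261.97 + $88.41 + $17.29 + $254.45 + $103.86 = $725.98
Net pay = $2,619.69 − $725.98 = $1,893.71

$1,893.71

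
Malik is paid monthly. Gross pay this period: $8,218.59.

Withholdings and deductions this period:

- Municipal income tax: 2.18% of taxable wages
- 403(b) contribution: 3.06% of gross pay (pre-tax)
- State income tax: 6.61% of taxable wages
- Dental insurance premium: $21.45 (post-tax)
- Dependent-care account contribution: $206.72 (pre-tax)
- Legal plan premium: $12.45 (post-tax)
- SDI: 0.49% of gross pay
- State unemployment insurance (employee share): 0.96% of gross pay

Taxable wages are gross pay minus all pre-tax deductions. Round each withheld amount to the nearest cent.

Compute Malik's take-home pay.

$6,925.17

403(b) contribution: $8,218.59 × 0.0306 = $251.49
Dependent-care account contribution: $206.72
Pre-tax total = $251.49 + $206.72 = $458.21
Taxable wages = $8,218.59 − $458.21 = $7,760.38
Municipal income tax: $7,760.38 × 0.0218 = $169.18
State income tax: $7,760.38 × 0.0661 = $512.96
State unemployment insurance (employee share): $8,218.59 × 0.0096 = $78.90
SDI: $8,218.59 × 0.0049 = $40.27
Legal plan premium: $12.45
Dental insurance premium: $21.45
Total deductions = $251.49 + $206.72 + $169.18 + $512.96 + $78.90 + $40.27 + $12.45 + $21.45 = $1,293.42
Net pay = $8,218.59 − $1,293.42 = $6,925.17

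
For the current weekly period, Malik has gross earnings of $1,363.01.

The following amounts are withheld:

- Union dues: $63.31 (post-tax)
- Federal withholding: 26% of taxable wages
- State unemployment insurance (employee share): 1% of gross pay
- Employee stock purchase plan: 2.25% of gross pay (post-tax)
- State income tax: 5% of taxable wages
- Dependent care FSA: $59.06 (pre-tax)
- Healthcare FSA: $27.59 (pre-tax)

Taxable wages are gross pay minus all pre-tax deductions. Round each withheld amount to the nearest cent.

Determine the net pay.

Dependent care FSA: $59.06
Healthcare FSA: $27.59
Pre-tax total = $59.06 + $27.59 = $86.65
Taxable wages = $1,363.01 − $86.65 = $1,276.36
State income tax: $1,276.36 × 0.05 = $63.82
Federal withholding: $1,276.36 × 0.26 = $331.85
State unemployment insurance (employee share): $1,363.01 × 0.01 = $13.63
Union dues: $63.31
Employee stock purchase plan: $1,363.01 × 0.0225 = $30.67
Total deductions = $59.06 + $27.59 + $63.82 + $331.85 + $13.63 + $63.31 + $30.67 = $589.93
Net pay = $1,363.01 − $589.93 = $773.08

$773.08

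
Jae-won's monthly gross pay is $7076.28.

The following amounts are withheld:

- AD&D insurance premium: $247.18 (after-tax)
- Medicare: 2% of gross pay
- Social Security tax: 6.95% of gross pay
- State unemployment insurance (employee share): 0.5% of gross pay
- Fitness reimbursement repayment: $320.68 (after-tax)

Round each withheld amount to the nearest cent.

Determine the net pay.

$5839.71

Medicare: $7076.28 × 0.02 = $141.53
Social Security tax: $7076.28 × 0.0695 = $491.80
State unemployment insurance (employee share): $7076.28 × 0.005 = $35.38
Fitness reimbursement repayment: $320.68
AD&D insurance premium: $247.18
Total deductions = $141.53 + $491.80 + $35.38 + $320.68 + $247.18 = $1236.57
Net pay = $7076.28 − $1236.57 = $5839.71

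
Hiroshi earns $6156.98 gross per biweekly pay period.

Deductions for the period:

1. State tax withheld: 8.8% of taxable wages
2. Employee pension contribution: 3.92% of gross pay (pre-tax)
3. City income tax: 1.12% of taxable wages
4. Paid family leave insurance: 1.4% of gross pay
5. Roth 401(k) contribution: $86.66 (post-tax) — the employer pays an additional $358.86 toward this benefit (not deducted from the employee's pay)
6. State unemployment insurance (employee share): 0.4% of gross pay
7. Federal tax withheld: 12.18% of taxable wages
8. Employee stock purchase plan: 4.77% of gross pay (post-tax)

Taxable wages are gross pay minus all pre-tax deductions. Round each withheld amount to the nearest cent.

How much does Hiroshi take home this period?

Employee pension contribution: $6156.98 × 0.0392 = $241.35
Taxable wages = $6156.98 − $241.35 = $5915.63
State tax withheld: $5915.63 × 0.088 = $520.58
City income tax: $5915.63 × 0.0112 = $66.26
Federal tax withheld: $5915.63 × 0.1218 = $720.52
State unemployment insurance (employee share): $6156.98 × 0.004 = $24.63
Paid family leave insurance: $6156.98 × 0.014 = $86.20
Employee stock purchase plan: $6156.98 × 0.0477 = $293.69
Roth 401(k) contribution: $86.66
(Employer's $358.86 toward Roth 401(k) contribution is not withheld from the employee.)
Total deductions = $241.35 + $520.58 + $66.26 + $720.52 + $24.63 + $86.20 + $293.69 + $86.66 = $2039.89
Net pay = $6156.98 − $2039.89 = $4117.09

$4117.09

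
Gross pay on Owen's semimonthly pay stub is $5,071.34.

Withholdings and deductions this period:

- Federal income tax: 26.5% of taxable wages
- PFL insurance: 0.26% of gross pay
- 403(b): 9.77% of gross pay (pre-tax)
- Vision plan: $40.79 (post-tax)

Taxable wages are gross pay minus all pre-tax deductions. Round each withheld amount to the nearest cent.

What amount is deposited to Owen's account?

403(b): $5,071.34 × 0.0977 = $495.47
Taxable wages = $5,071.34 − $495.47 = $4,575.87
Federal income tax: $4,575.87 × 0.265 = $1,212.61
PFL insurance: $5,071.34 × 0.0026 = $13.19
Vision plan: $40.79
Total deductions = $495.47 + $1,212.61 + $13.19 + $40.79 = $1,762.06
Net pay = $5,071.34 − $1,762.06 = $3,309.28

$3,309.28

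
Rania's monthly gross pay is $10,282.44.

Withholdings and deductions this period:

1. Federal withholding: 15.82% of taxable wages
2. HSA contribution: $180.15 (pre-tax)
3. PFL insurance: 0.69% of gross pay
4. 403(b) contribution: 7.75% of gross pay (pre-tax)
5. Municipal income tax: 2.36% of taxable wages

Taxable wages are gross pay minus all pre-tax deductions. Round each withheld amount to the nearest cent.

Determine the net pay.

HSA contribution: $180.15
403(b) contribution: $10,282.44 × 0.0775 = $796.89
Pre-tax total = $180.15 + $796.89 = $977.04
Taxable wages = $10,282.44 − $977.04 = $9,305.40
Federal withholding: $9,305.40 × 0.1582 = $1,472.11
Municipal income tax: $9,305.40 × 0.0236 = $219.61
PFL insurance: $10,282.44 × 0.0069 = $70.95
Total deductions = $180.15 + $796.89 + $1,472.11 + $219.61 + $70.95 = $2,739.71
Net pay = $10,282.44 − $2,739.71 = $7,542.73

$7,542.73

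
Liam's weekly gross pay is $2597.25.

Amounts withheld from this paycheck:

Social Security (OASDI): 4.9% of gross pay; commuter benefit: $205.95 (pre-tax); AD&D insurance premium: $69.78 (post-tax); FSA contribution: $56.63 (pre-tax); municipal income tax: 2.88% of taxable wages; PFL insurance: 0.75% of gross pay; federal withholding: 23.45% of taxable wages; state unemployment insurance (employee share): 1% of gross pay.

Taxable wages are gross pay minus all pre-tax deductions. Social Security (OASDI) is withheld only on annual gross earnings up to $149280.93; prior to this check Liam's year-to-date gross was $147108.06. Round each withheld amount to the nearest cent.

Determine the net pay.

Commuter benefit: $205.95
FSA contribution: $56.63
Pre-tax total = $205.95 + $56.63 = $262.58
Taxable wages = $2597.25 − $262.58 = $2334.67
Municipal income tax: $2334.67 × 0.0288 = $67.24
Federal withholding: $2334.67 × 0.2345 = $547.48
PFL insurance: $2597.25 × 0.0075 = $19.48
State unemployment insurance (employee share): $2597.25 × 0.01 = $25.97
Social Security (OASDI): only $149280.93 − $147108.06 = $2172.87 of this check is subject → $2172.87 × 0.049 = $106.47
AD&D insurance premium: $69.78
Total deductions = $205.95 + $56.63 + $67.24 + $547.48 + $19.48 + $25.97 + $106.47 + $69.78 = $1099.00
Net pay = $2597.25 − $1099.00 = $1498.25

$1498.25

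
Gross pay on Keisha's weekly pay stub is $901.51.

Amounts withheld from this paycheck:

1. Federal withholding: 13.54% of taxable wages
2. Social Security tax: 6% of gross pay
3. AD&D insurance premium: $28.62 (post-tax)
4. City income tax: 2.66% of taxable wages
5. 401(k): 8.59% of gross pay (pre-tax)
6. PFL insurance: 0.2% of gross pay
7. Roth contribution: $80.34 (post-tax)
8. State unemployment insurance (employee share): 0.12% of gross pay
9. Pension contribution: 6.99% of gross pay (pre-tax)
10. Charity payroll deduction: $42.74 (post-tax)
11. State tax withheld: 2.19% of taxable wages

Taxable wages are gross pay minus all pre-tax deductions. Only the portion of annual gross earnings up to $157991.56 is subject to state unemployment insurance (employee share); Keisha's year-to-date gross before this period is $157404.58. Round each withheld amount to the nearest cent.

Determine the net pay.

$412.80

401(k): $901.51 × 0.0859 = $77.44
Pension contribution: $901.51 × 0.0699 = $63.02
Pre-tax total = $77.44 + $63.02 = $140.46
Taxable wages = $901.51 − $140.46 = $761.05
State tax withheld: $761.05 × 0.0219 = $16.67
City income tax: $761.05 × 0.0266 = $20.24
Federal withholding: $761.05 × 0.1354 = $103.05
Social Security tax: $901.51 × 0.06 = $54.09
State unemployment insurance (employee share): only $157991.56 − $157404.58 = $586.98 of this check is subject → $586.98 × 0.0012 = $0.70
PFL insurance: $901.51 × 0.002 = $1.80
Roth contribution: $80.34
AD&D insurance premium: $28.62
Charity payroll deduction: $42.74
Total deductions = $77.44 + $63.02 + $16.67 + $20.24 + $103.05 + $54.09 + $0.70 + $1.80 + $80.34 + $28.62 + $42.74 = $488.71
Net pay = $901.51 − $488.71 = $412.80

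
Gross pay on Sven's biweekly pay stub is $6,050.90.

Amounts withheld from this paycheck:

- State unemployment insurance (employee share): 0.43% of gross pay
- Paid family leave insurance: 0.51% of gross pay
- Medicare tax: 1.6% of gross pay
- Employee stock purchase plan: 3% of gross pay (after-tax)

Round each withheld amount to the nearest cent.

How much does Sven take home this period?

$5,715.68

Medicare tax: $6,050.90 × 0.016 = $96.81
Paid family leave insurance: $6,050.90 × 0.0051 = $30.86
State unemployment insurance (employee share): $6,050.90 × 0.0043 = $26.02
Employee stock purchase plan: $6,050.90 × 0.03 = $181.53
Total deductions = $96.81 + $30.86 + $26.02 + $181.53 = $335.22
Net pay = $6,050.90 − $335.22 = $5,715.68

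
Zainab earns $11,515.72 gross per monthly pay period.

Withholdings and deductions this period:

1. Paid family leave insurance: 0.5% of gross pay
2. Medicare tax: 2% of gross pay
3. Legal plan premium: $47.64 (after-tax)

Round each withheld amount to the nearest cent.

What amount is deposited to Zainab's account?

Paid family leave insurance: $11,515.72 × 0.005 = $57.58
Medicare tax: $11,515.72 × 0.02 = $230.31
Legal plan premium: $47.64
Total deductions = $57.58 + $230.31 + $47.64 = $335.53
Net pay = $11,515.72 − $335.53 = $11,180.19

$11,180.19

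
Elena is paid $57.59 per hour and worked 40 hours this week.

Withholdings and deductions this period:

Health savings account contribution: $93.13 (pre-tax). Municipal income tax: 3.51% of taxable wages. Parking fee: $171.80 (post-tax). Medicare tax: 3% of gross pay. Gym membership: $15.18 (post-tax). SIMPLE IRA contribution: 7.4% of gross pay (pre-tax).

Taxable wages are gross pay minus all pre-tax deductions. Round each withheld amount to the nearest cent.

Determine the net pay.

$1,712.31

Gross pay: 40 × $57.59 = $2,303.60
Health savings account contribution: $93.13
SIMPLE IRA contribution: $2,303.60 × 0.074 = $170.47
Pre-tax total = $93.13 + $170.47 = $263.60
Taxable wages = $2,303.60 − $263.60 = $2,040.00
Municipal income tax: $2,040.00 × 0.0351 = $71.60
Medicare tax: $2,303.60 × 0.03 = $69.11
Parking fee: $171.80
Gym membership: $15.18
Total deductions = $93.13 + $170.47 + $71.60 + $69.11 + $171.80 + $15.18 = $591.29
Net pay = $2,303.60 − $591.29 = $1,712.31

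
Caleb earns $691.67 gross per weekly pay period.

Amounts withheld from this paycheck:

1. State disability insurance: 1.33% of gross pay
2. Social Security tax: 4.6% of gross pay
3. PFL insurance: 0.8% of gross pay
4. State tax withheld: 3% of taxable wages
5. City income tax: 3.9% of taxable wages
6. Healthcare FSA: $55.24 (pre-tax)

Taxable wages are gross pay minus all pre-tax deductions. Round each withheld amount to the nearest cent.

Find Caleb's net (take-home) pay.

Healthcare FSA: $55.24
Taxable wages = $691.67 − $55.24 = $636.43
State tax withheld: $636.43 × 0.03 = $19.09
City income tax: $636.43 × 0.039 = $24.82
State disability insurance: $691.67 × 0.0133 = $9.20
PFL insurance: $691.67 × 0.008 = $5.53
Social Security tax: $691.67 × 0.046 = $31.82
Total deductions = $55.24 + $19.09 + $24.82 + $9.20 + $5.53 + $31.82 = $145.70
Net pay = $691.67 − $145.70 = $545.97

$545.97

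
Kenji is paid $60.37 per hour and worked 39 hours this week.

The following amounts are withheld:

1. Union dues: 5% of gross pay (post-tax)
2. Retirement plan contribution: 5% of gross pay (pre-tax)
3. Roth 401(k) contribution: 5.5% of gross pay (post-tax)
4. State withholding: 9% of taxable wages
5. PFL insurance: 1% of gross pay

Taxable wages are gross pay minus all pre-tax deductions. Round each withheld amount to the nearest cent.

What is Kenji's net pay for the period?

$1,764.66

Gross pay: 39 × $60.37 = $2,354.43
Retirement plan contribution: $2,354.43 × 0.05 = $117.72
Taxable wages = $2,354.43 − $117.72 = $2,236.71
State withholding: $2,236.71 × 0.09 = $201.30
PFL insurance: $2,354.43 × 0.01 = $23.54
Union dues: $2,354.43 × 0.05 = $117.72
Roth 401(k) contribution: $2,354.43 × 0.055 = $129.49
Total deductions = $117.72 + $201.30 + $23.54 + $117.72 + $129.49 = $589.77
Net pay = $2,354.43 − $589.77 = $1,764.66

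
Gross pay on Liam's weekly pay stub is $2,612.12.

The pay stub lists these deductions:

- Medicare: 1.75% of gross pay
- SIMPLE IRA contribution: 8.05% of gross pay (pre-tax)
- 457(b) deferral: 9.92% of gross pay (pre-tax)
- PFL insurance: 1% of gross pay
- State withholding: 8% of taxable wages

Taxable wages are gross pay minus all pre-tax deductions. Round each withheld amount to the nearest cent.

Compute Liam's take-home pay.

$1,899.47

457(b) deferral: $2,612.12 × 0.0992 = $259.12
SIMPLE IRA contribution: $2,612.12 × 0.0805 = $210.28
Pre-tax total = $259.12 + $210.28 = $469.40
Taxable wages = $2,612.12 − $469.40 = $2,142.72
State withholding: $2,142.72 × 0.08 = $171.42
Medicare: $2,612.12 × 0.0175 = $45.71
PFL insurance: $2,612.12 × 0.01 = $26.12
Total deductions = $259.12 + $210.28 + $171.42 + $45.71 + $26.12 = $712.65
Net pay = $2,612.12 − $712.65 = $1,899.47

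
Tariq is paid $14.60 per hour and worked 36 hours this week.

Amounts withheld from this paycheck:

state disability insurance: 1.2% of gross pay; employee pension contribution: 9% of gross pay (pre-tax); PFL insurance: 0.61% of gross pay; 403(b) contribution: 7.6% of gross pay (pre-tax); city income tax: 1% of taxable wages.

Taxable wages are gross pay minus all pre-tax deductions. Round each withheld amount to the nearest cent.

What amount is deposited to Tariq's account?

$424.45

Gross pay: 36 × $14.60 = $525.60
403(b) contribution: $525.60 × 0.076 = $39.95
Employee pension contribution: $525.60 × 0.09 = $47.30
Pre-tax total = $39.95 + $47.30 = $87.25
Taxable wages = $525.60 − $87.25 = $438.35
City income tax: $438.35 × 0.01 = $4.38
State disability insurance: $525.60 × 0.012 = $6.31
PFL insurance: $525.60 × 0.0061 = $3.21
Total deductions = $39.95 + $47.30 + $4.38 + $6.31 + $3.21 = $101.15
Net pay = $525.60 − $101.15 = $424.45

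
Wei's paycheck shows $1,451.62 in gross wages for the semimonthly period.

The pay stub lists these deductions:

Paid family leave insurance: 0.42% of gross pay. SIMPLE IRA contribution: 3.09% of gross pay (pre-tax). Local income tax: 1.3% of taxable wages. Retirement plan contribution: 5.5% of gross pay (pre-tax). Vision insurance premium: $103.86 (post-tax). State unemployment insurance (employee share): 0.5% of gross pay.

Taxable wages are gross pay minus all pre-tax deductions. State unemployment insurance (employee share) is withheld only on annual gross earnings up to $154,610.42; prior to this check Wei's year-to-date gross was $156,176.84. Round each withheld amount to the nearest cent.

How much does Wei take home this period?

SIMPLE IRA contribution: $1,451.62 × 0.0309 = $44.86
Retirement plan contribution: $1,451.62 × 0.055 = $79.84
Pre-tax total = $44.86 + $79.84 = $124.70
Taxable wages = $1,451.62 − $124.70 = $1,326.92
Local income tax: $1,326.92 × 0.013 = $17.25
Paid family leave insurance: $1,451.62 × 0.0042 = $6.10
State unemployment insurance (employee share): annual cap $154,610.42 already reached (YTD $156,176.84), so $0.00
Vision insurance premium: $103.86
Total deductions = $44.86 + $79.84 + $17.25 + $6.10 + $0.00 + $103.86 = $251.91
Net pay = $1,451.62 − $251.91 = $1,199.71

$1,199.71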